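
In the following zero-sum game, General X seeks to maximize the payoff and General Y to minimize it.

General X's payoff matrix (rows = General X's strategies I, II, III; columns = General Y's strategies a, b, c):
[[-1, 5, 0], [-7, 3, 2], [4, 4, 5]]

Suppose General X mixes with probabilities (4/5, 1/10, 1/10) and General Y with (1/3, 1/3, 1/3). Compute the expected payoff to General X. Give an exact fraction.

43/30

Against (1/3, 1/3, 1/3), each row's expected payoff is I: 4/3; II: -2/3; III: 13/3.
Taking the (4/5, 1/10, 1/10)-weighted average: (4/5)·(4/3) + (1/10)·(-2/3) + (1/10)·(13/3) = 43/30.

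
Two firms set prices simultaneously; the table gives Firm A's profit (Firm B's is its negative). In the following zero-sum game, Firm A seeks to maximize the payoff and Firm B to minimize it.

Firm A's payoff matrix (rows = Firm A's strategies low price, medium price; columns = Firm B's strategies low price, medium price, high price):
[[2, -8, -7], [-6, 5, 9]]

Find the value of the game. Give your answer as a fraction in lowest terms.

Column high price is strictly dominated by medium price for Firm B (it gives Firm A more in every row).
The remaining 2×2 game on (low price, medium price) × (low price, medium price) has no saddle point. Let Firm A play low price with probability p; indifference gives 2p − 6(1−p) = −8p + 5(1−p), so p = 11/21.
Similarly Firm B's optimal q on low price is 13/21, and the value is 2·(13/21) + (-8)·(8/21) = -38/21.

-38/21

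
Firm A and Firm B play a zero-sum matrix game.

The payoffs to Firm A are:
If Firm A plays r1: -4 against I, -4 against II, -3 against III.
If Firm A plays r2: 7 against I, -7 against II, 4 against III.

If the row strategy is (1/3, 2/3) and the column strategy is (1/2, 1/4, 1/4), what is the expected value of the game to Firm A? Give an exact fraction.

7/12

Against (1/2, 1/4, 1/4), each row's expected payoff is r1: -15/4; r2: 11/4.
Taking the (1/3, 2/3)-weighted average: (1/3)·(-15/4) + (2/3)·(11/4) = 7/12.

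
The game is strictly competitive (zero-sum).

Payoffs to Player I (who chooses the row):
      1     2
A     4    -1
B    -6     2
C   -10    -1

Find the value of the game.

2/13

Row C is strictly dominated by row B, so Player I never plays it.
The remaining 2×2 game on (A, B) × (1, 2) has no saddle point. Let Player I play A with probability p; indifference gives 4p − 6(1−p) = −p + 2(1−p), so p = 8/13.
Similarly Player II's optimal q on 1 is 3/13, and the value is 4·(3/13) + (-1)·(10/13) = 2/13.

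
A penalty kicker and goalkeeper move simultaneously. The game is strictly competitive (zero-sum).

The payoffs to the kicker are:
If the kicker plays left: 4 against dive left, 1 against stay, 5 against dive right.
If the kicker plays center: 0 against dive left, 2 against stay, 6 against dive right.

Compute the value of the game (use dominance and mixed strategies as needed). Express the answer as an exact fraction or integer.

8/5

Column dive right is strictly dominated by stay for the goalkeeper (it gives the kicker more in every row).
The remaining 2×2 game on (left, center) × (dive left, stay) has no saddle point. Let the kicker play left with probability p; indifference gives 4p = p + 2(1−p), so p = 2/5.
Similarly the goalkeeper's optimal q on dive left is 1/5, and the value is 4·(1/5) + (1)·(4/5) = 8/5.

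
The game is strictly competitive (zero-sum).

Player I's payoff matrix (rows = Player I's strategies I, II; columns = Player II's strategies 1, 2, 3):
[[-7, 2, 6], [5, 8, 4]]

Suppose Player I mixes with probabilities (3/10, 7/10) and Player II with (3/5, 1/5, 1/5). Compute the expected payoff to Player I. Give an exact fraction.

Against (3/5, 1/5, 1/5), each row's expected payoff is I: -13/5; II: 27/5.
Taking the (3/10, 7/10)-weighted average: (3/10)·(-13/5) + (7/10)·(27/5) = 3.

3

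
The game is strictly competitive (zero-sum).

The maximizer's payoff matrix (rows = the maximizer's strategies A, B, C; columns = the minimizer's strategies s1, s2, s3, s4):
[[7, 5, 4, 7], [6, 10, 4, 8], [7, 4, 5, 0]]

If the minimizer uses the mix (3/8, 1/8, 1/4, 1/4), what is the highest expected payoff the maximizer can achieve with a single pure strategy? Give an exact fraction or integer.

A: (7)·(3/8) + (5)·(1/8) + (4)·(1/4) + (7)·(1/4) = 6.
B: (6)·(3/8) + (10)·(1/8) + (4)·(1/4) + (8)·(1/4) = 13/2.
C: (7)·(3/8) + (4)·(1/8) + (5)·(1/4) + (0)·(1/4) = 35/8.
The best pure response is B with expected payoff 13/2.

13/2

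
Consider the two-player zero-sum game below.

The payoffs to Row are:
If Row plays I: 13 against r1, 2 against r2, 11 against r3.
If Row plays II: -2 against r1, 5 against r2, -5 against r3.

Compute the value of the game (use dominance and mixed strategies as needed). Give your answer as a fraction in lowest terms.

65/19

Column r1 is strictly dominated by r3 for Column (it gives Row more in every row).
The remaining 2×2 game on (I, II) × (r2, r3) has no saddle point. Let Row play I with probability p; indifference gives 2p + 5(1−p) = 11p − 5(1−p), so p = 10/19.
Similarly Column's optimal q on r2 is 16/19, and the value is 2·(16/19) + (11)·(3/19) = 65/19.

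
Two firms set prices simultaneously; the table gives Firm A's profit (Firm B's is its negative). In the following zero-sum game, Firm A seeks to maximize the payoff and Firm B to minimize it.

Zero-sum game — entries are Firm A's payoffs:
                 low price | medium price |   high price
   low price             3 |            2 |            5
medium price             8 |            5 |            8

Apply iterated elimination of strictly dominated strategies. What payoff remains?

5

Column high price is strictly dominated by medium price for Firm B (2<5, 5<8); eliminate high price.
Row low price is strictly dominated by row medium price (8>3, 5>2); eliminate low price.
Column low price is strictly dominated by medium price for Firm B (5<8); eliminate low price.
Only (medium price, medium price) remains, with payoff 5.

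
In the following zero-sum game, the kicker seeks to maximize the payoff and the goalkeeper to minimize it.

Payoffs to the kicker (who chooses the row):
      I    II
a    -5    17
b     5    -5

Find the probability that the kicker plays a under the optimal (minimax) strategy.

Row minima are -5 and -5, so the kicker's maximin is -5; column maxima are 5 and 17, so the goalkeeper's minimax is 5. These differ, so the equilibrium is in mixed strategies.
Let the kicker play a with probability p. The goalkeeper is indifferent when −5p + 5(1−p) = 17p − 5(1−p), giving p = 5/16.

5/16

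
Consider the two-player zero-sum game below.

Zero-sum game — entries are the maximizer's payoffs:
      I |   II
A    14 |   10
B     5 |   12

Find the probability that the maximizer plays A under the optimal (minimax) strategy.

7/11

Row minima are 10 and 5, so the maximizer's maximin is 10; column maxima are 14 and 12, so the minimizer's minimax is 12. These differ, so the equilibrium is in mixed strategies.
Let the maximizer play A with probability p. The minimizer is indifferent when 14p + 5(1−p) = 10p + 12(1−p), giving p = 7/11.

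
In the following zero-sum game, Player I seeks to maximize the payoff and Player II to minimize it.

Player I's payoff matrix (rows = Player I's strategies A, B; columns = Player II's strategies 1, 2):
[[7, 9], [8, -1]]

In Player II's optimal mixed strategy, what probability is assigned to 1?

Row minima are 7 and -1, so Player I's maximin is 7; column maxima are 8 and 9, so Player II's minimax is 8. These differ, so the equilibrium is in mixed strategies.
Let Player II play 1 with probability q. Player I is indifferent when 7q + 9(1−q) = 8q − (1−q), giving q = 10/11.

10/11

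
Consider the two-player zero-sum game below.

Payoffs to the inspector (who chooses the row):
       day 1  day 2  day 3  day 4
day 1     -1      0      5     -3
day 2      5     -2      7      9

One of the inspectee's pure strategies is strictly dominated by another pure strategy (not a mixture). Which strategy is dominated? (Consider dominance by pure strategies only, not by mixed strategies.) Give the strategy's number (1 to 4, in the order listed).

3

The inspectee prefers columns that give the inspector less. Compare day 3 with day 1: -1 < 5, 5 < 7.
So day 1 strictly dominates day 3 for the inspectee; day 3 is strictly dominated.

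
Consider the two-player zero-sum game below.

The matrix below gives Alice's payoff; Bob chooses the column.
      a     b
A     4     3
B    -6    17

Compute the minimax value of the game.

Row minima are 3 and -6, so Alice's maximin is 3; column maxima are 4 and 17, so Bob's minimax is 4. These differ, so the equilibrium is in mixed strategies.
Let Alice play A with probability p. Bob is indifferent when 4p − 6(1−p) = 3p + 17(1−p), giving p = 23/24.
Let Bob play a with probability q. Alice is indifferent when 4q + 3(1−q) = −6q + 17(1−q), giving q = 7/12.
The value is 4·(7/12) + (3)·(5/12) = 43/12.

43/12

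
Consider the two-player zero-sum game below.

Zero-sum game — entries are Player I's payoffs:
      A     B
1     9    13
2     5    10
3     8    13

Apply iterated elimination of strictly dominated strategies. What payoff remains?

Column B is strictly dominated by A for Player II (9<13, 5<10, 8<13); eliminate B.
Row 3 is strictly dominated by row 1 (9>8); eliminate 3.
Row 2 is strictly dominated by row 1 (9>5); eliminate 2.
Only (1, A) remains, with payoff 9.

9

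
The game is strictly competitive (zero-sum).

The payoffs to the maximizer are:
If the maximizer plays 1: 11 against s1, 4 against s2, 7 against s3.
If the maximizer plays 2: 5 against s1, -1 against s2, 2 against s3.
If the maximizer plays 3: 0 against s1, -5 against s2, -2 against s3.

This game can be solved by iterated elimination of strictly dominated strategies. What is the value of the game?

4

Row 2 is strictly dominated by row 1 (11>5, 4>-1, 7>2); eliminate 2.
Row 3 is strictly dominated by row 1 (11>0, 4>-5, 7>-2); eliminate 3.
Column s3 is strictly dominated by s2 for the minimizer (4<7); eliminate s3.
Column s1 is strictly dominated by s2 for the minimizer (4<11); eliminate s1.
Only (1, s2) remains, with payoff 4.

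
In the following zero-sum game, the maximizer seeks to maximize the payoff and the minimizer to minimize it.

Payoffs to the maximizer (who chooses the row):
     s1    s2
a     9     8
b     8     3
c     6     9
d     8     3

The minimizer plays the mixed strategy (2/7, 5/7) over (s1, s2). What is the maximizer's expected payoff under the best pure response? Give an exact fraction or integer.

a: (9)·(2/7) + (8)·(5/7) = 58/7.
b: (8)·(2/7) + (3)·(5/7) = 31/7.
c: (6)·(2/7) + (9)·(5/7) = 57/7.
d: (8)·(2/7) + (3)·(5/7) = 31/7.
The best pure response is a with expected payoff 58/7.

58/7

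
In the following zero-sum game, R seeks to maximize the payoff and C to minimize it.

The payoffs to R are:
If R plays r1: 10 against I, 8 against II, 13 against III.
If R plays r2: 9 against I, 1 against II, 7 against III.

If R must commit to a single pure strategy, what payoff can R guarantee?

8

The worst-case payoff for each row is r1: 8, r2: 1.
The best of these is 8.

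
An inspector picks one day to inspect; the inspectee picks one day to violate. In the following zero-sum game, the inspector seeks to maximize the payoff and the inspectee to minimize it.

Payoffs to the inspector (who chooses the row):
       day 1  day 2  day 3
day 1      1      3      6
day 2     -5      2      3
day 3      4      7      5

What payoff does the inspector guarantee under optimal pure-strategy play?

Row minima: 1, -5, 4 → the inspector's maximin is 4.
Column maxima: 4, 7, 6 → the inspectee's minimax is 4.
They coincide at (day 3, day 1), so the value is 4.

4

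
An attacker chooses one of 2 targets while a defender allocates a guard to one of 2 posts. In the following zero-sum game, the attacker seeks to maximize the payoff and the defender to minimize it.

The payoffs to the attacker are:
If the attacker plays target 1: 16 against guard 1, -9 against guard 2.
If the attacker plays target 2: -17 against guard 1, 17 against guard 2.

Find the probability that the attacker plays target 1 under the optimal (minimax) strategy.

Row minima are -9 and -17, so the attacker's maximin is -9; column maxima are 16 and 17, so the defender's minimax is 16. These differ, so the equilibrium is in mixed strategies.
Let the attacker play target 1 with probability p. The defender is indifferent when 16p − 17(1−p) = −9p + 17(1−p), giving p = 34/59.

34/59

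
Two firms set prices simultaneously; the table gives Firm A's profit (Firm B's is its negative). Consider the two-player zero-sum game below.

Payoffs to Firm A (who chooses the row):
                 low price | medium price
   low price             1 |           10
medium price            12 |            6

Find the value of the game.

38/5

Row minima are 1 and 6, so Firm A's maximin is 6; column maxima are 12 and 10, so Firm B's minimax is 10. These differ, so the equilibrium is in mixed strategies.
Let Firm A play low price with probability p. Firm B is indifferent when p + 12(1−p) = 10p + 6(1−p), giving p = 2/5.
Let Firm B play low price with probability q. Firm A is indifferent when q + 10(1−q) = 12q + 6(1−q), giving q = 4/15.
The value is 1·(4/15) + (10)·(11/15) = 38/5.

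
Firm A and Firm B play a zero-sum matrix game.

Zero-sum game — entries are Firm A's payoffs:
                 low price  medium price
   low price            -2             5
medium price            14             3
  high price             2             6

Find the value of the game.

26/5

Row low price is strictly dominated by row high price, so Firm A never plays it.
The remaining 2×2 game on (medium price, high price) × (low price, medium price) has no saddle point. Let Firm A play medium price with probability p; indifference gives 14p + 2(1−p) = 3p + 6(1−p), so p = 4/15.
Similarly Firm B's optimal q on low price is 1/5, and the value is 14·(1/5) + (3)·(4/5) = 26/5.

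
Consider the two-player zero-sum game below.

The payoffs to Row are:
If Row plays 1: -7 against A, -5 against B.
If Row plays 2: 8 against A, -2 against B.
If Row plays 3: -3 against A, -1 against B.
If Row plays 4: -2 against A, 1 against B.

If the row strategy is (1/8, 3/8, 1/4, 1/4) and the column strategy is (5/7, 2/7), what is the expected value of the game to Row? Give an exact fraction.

Against (5/7, 2/7), each row's expected payoff is 1: -45/7; 2: 36/7; 3: -17/7; 4: -8/7.
Taking the (1/8, 3/8, 1/4, 1/4)-weighted average: (1/8)·(-45/7) + (3/8)·(36/7) + (1/4)·(-17/7) + (1/4)·(-8/7) = 13/56.

13/56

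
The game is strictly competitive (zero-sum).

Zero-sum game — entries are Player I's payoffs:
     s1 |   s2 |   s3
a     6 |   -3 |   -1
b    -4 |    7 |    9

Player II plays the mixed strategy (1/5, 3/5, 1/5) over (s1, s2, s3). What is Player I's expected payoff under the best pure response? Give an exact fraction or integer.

a: (6)·(1/5) + (-3)·(3/5) + (-1)·(1/5) = -4/5.
b: (-4)·(1/5) + (7)·(3/5) + (9)·(1/5) = 26/5.
The best pure response is b with expected payoff 26/5.

26/5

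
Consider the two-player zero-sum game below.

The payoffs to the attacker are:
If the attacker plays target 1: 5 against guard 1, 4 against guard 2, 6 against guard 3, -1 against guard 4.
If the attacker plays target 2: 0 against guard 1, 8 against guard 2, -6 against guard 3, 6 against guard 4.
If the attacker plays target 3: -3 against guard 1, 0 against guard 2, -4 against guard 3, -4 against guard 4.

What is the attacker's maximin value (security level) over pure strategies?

The worst-case payoff for each row is target 1: -1, target 2: -6, target 3: -4.
The best of these is -1.

-1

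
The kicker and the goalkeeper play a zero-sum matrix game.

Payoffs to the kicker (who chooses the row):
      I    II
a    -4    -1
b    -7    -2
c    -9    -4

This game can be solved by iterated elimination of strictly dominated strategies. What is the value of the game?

Column II is strictly dominated by I for the goalkeeper (-4<-1, -7<-2, -9<-4); eliminate II.
Row c is strictly dominated by row a (-4>-9); eliminate c.
Row b is strictly dominated by row a (-4>-7); eliminate b.
Only (a, I) remains, with payoff -4.

-4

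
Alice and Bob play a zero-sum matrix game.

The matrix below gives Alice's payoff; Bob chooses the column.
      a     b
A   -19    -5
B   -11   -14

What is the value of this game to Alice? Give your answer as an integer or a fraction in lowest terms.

-211/17

Row minima are -19 and -14, so Alice's maximin is -14; column maxima are -11 and -5, so Bob's minimax is -11. These differ, so the equilibrium is in mixed strategies.
Let Alice play A with probability p. Bob is indifferent when −19p − 11(1−p) = −5p − 14(1−p), giving p = 3/17.
Let Bob play a with probability q. Alice is indifferent when −19q − 5(1−q) = −11q − 14(1−q), giving q = 9/17.
The value is -19·(9/17) + (-5)·(8/17) = -211/17.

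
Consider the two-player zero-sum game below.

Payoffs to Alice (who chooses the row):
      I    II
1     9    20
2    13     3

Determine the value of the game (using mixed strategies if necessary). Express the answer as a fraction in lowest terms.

233/21

Row minima are 9 and 3, so Alice's maximin is 9; column maxima are 13 and 20, so Bob's minimax is 13. These differ, so the equilibrium is in mixed strategies.
Let Alice play 1 with probability p. Bob is indifferent when 9p + 13(1−p) = 20p + 3(1−p), giving p = 10/21.
Let Bob play I with probability q. Alice is indifferent when 9q + 20(1−q) = 13q + 3(1−q), giving q = 17/21.
The value is 9·(17/21) + (20)·(4/21) = 233/21.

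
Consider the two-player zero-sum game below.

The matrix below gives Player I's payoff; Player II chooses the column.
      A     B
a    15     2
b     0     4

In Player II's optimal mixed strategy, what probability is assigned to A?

Row minima are 2 and 0, so Player I's maximin is 2; column maxima are 15 and 4, so Player II's minimax is 4. These differ, so the equilibrium is in mixed strategies.
Let Player II play A with probability q. Player I is indifferent when 15q + 2(1−q) = 4(1−q), giving q = 2/17.

2/17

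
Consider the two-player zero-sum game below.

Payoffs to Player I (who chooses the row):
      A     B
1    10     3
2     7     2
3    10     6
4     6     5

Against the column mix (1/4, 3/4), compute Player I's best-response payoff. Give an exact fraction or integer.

7

1: (10)·(1/4) + (3)·(3/4) = 19/4.
2: (7)·(1/4) + (2)·(3/4) = 13/4.
3: (10)·(1/4) + (6)·(3/4) = 7.
4: (6)·(1/4) + (5)·(3/4) = 21/4.
The best pure response is 3 with expected payoff 7.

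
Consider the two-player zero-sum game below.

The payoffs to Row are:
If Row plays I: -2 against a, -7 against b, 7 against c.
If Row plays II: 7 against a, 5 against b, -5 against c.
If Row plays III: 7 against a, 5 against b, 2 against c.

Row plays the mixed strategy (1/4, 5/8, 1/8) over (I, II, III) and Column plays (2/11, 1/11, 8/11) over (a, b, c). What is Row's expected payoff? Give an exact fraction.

Against (2/11, 1/11, 8/11), each row's expected payoff is I: 45/11; II: -21/11; III: 35/11.
Taking the (1/4, 5/8, 1/8)-weighted average: (1/4)·(45/11) + (5/8)·(-21/11) + (1/8)·(35/11) = 5/22.

5/22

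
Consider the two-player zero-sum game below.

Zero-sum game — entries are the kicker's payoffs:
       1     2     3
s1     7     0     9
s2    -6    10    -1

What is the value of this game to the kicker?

70/23

Column 3 is strictly dominated by 1 for the goalkeeper (it gives the kicker more in every row).
The remaining 2×2 game on (s1, s2) × (1, 2) has no saddle point. Let the kicker play s1 with probability p; indifference gives 7p − 6(1−p) = 10(1−p), so p = 16/23.
Similarly the goalkeeper's optimal q on 1 is 10/23, and the value is 7·(10/23) + (0)·(13/23) = 70/23.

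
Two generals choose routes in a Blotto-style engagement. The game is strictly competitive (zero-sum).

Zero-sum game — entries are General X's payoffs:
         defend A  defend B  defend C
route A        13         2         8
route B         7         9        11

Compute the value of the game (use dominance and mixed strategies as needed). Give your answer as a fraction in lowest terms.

Column defend C is strictly dominated by defend B for General Y (it gives General X more in every row).
The remaining 2×2 game on (route A, route B) × (defend A, defend B) has no saddle point. Let General X play route A with probability p; indifference gives 13p + 7(1−p) = 2p + 9(1−p), so p = 2/13.
Similarly General Y's optimal q on defend A is 7/13, and the value is 13·(7/13) + (2)·(6/13) = 103/13.

103/13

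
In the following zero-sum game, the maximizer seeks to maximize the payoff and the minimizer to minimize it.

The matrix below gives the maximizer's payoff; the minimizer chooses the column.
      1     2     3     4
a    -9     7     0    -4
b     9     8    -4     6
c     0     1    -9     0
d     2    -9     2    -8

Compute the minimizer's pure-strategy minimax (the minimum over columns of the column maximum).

2

The worst case (largest entry) in each column is 1: 9, 2: 8, 3: 2, 4: 6.
The best (smallest) of these is 2.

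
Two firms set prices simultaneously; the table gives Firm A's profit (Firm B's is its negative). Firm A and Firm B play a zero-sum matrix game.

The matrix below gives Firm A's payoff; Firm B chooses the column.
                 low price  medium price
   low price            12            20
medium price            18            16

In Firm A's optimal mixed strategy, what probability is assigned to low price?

Row minima are 12 and 16, so Firm A's maximin is 16; column maxima are 18 and 20, so Firm B's minimax is 18. These differ, so the equilibrium is in mixed strategies.
Let Firm A play low price with probability p. Firm B is indifferent when 12p + 18(1−p) = 20p + 16(1−p), giving p = 1/5.

1/5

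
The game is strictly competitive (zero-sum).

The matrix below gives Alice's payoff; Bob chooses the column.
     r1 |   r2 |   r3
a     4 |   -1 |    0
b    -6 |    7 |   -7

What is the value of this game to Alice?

-7/15

Column r1 is strictly dominated by r3 for Bob (it gives Alice more in every row).
The remaining 2×2 game on (a, b) × (r2, r3) has no saddle point. Let Alice play a with probability p; indifference gives −p + 7(1−p) = −7(1−p), so p = 14/15.
Similarly Bob's optimal q on r2 is 7/15, and the value is -1·(7/15) + (0)·(8/15) = -7/15.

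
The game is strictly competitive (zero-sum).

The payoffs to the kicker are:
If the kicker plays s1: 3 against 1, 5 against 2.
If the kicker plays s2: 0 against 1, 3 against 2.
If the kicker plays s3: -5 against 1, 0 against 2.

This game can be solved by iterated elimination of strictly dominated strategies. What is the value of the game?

Column 2 is strictly dominated by 1 for the goalkeeper (3<5, 0<3, -5<0); eliminate 2.
Row s3 is strictly dominated by row s1 (3>-5); eliminate s3.
Row s2 is strictly dominated by row s1 (3>0); eliminate s2.
Only (s1, 1) remains, with payoff 3.

3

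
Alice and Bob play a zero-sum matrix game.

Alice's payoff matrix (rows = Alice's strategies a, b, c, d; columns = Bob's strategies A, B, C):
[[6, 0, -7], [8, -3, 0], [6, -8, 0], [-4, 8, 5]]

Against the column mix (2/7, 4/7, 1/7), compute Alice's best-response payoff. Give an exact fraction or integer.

29/7

a: (6)·(2/7) + (0)·(4/7) + (-7)·(1/7) = 5/7.
b: (8)·(2/7) + (-3)·(4/7) + (0)·(1/7) = 4/7.
c: (6)·(2/7) + (-8)·(4/7) + (0)·(1/7) = -20/7.
d: (-4)·(2/7) + (8)·(4/7) + (5)·(1/7) = 29/7.
The best pure response is d with expected payoff 29/7.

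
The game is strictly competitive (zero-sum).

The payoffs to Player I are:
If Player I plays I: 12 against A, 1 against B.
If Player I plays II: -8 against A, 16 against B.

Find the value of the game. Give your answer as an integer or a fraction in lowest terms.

40/7

Row minima are 1 and -8, so Player I's maximin is 1; column maxima are 12 and 16, so Player II's minimax is 12. These differ, so the equilibrium is in mixed strategies.
Let Player I play I with probability p. Player II is indifferent when 12p − 8(1−p) = p + 16(1−p), giving p = 24/35.
Let Player II play A with probability q. Player I is indifferent when 12q + (1−q) = −8q + 16(1−q), giving q = 3/7.
The value is 12·(3/7) + (1)·(4/7) = 40/7.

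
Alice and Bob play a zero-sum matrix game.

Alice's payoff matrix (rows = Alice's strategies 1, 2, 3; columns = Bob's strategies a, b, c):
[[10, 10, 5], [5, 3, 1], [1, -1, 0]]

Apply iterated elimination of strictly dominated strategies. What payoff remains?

5

Row 2 is strictly dominated by row 1 (10>5, 10>3, 5>1); eliminate 2.
Row 3 is strictly dominated by row 1 (10>1, 10>-1, 5>0); eliminate 3.
Column a is strictly dominated by c for Bob (5<10); eliminate a.
Column b is strictly dominated by c for Bob (5<10); eliminate b.
Only (1, c) remains, with payoff 5.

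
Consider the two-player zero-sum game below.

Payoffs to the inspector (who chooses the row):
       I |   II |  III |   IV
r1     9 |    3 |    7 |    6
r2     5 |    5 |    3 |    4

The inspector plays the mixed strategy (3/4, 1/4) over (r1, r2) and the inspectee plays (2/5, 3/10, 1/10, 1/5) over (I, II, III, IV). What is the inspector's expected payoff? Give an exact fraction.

Against (2/5, 3/10, 1/10, 1/5), each row's expected payoff is r1: 32/5; r2: 23/5.
Taking the (3/4, 1/4)-weighted average: (3/4)·(32/5) + (1/4)·(23/5) = 119/20.

119/20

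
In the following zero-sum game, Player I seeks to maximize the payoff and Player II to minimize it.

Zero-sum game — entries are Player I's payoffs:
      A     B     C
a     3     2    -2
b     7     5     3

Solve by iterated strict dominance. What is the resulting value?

3

Row a is strictly dominated by row b (7>3, 5>2, 3>-2); eliminate a.
Column B is strictly dominated by C for Player II (3<5); eliminate B.
Column A is strictly dominated by C for Player II (3<7); eliminate A.
Only (b, C) remains, with payoff 3.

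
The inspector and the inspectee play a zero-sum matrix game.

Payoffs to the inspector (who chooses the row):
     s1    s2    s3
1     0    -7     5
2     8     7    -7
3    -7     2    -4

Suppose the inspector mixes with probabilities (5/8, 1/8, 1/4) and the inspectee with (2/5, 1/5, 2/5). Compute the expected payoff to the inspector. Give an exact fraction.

-2/5

Against (2/5, 1/5, 2/5), each row's expected payoff is 1: 3/5; 2: 9/5; 3: -4.
Taking the (5/8, 1/8, 1/4)-weighted average: (5/8)·(3/5) + (1/8)·(9/5) + (1/4)·(-4) = -2/5.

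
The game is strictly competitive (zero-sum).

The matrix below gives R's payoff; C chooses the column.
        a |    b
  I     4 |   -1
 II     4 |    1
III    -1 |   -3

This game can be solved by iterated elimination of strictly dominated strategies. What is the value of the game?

1

Column a is strictly dominated by b for C (-1<4, 1<4, -3<-1); eliminate a.
Row I is strictly dominated by row II (1>-1); eliminate I.
Row III is strictly dominated by row II (1>-3); eliminate III.
Only (II, b) remains, with payoff 1.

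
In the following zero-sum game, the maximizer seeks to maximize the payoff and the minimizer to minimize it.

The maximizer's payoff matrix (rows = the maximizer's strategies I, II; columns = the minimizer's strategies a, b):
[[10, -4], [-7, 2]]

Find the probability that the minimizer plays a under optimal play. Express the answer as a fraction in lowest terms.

Row minima are -4 and -7, so the maximizer's maximin is -4; column maxima are 10 and 2, so the minimizer's minimax is 2. These differ, so the equilibrium is in mixed strategies.
Let the minimizer play a with probability q. The maximizer is indifferent when 10q − 4(1−q) = −7q + 2(1−q), giving q = 6/23.

6/23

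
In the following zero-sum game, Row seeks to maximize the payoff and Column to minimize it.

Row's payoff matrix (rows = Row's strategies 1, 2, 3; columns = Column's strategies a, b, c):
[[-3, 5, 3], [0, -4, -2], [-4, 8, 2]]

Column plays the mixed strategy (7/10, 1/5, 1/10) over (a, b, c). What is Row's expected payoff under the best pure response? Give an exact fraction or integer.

-4/5

1: (-3)·(7/10) + (5)·(1/5) + (3)·(1/10) = -4/5.
2: (0)·(7/10) + (-4)·(1/5) + (-2)·(1/10) = -1.
3: (-4)·(7/10) + (8)·(1/5) + (2)·(1/10) = -1.
The best pure response is 1 with expected payoff -4/5.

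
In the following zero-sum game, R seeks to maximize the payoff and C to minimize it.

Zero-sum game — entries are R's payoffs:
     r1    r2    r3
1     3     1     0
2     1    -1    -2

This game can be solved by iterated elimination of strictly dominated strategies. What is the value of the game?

0

Column r2 is strictly dominated by r3 for C (0<1, -2<-1); eliminate r2.
Row 2 is strictly dominated by row 1 (3>1, 0>-2); eliminate 2.
Column r1 is strictly dominated by r3 for C (0<3); eliminate r1.
Only (1, r3) remains, with payoff 0.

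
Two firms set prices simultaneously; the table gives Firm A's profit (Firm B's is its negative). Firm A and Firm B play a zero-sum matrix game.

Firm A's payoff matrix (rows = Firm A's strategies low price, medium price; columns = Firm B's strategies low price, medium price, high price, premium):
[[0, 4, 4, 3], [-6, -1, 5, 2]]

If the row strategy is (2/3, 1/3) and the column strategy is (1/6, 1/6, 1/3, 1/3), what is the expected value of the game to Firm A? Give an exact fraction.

Against (1/6, 1/6, 1/3, 1/3), each row's expected payoff is low price: 3; medium price: 7/6.
Taking the (2/3, 1/3)-weighted average: (2/3)·(3) + (1/3)·(7/6) = 43/18.

43/18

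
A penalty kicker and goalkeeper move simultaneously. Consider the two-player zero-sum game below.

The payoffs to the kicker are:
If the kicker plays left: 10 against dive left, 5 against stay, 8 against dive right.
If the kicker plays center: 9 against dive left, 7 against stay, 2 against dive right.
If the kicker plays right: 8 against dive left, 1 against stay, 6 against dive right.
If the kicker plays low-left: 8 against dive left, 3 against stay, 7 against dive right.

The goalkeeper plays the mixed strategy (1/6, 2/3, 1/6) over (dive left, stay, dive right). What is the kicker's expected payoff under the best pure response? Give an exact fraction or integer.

13/2

left: (10)·(1/6) + (5)·(2/3) + (8)·(1/6) = 19/3.
center: (9)·(1/6) + (7)·(2/3) + (2)·(1/6) = 13/2.
right: (8)·(1/6) + (1)·(2/3) + (6)·(1/6) = 3.
low-left: (8)·(1/6) + (3)·(2/3) + (7)·(1/6) = 9/2.
The best pure response is center with expected payoff 13/2.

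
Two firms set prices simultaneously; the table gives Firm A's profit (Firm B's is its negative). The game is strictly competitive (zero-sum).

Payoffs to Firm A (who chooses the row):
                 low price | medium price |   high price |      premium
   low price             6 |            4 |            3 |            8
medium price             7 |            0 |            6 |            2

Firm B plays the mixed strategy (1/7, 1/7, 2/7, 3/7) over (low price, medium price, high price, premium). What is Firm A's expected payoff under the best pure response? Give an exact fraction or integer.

low price: (6)·(1/7) + (4)·(1/7) + (3)·(2/7) + (8)·(3/7) = 40/7.
medium price: (7)·(1/7) + (0)·(1/7) + (6)·(2/7) + (2)·(3/7) = 25/7.
The best pure response is low price with expected payoff 40/7.

40/7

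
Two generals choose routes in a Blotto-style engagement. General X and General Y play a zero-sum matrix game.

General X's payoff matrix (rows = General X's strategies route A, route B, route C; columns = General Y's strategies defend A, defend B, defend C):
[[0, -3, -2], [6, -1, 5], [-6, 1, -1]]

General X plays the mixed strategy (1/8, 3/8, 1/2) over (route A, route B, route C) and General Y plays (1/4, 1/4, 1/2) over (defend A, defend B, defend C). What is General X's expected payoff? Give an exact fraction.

5/16

Against (1/4, 1/4, 1/2), each row's expected payoff is route A: -7/4; route B: 15/4; route C: -7/4.
Taking the (1/8, 3/8, 1/2)-weighted average: (1/8)·(-7/4) + (3/8)·(15/4) + (1/2)·(-7/4) = 5/16.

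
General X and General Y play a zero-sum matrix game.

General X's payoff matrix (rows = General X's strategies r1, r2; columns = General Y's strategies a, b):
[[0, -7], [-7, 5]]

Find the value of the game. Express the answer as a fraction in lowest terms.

-49/19

Row minima are -7 and -7, so General X's maximin is -7; column maxima are 0 and 5, so General Y's minimax is 0. These differ, so the equilibrium is in mixed strategies.
Let General X play r1 with probability p. General Y is indifferent when −7(1−p) = −7p + 5(1−p), giving p = 12/19.
Let General Y play a with probability q. General X is indifferent when −7(1−q) = −7q + 5(1−q), giving q = 12/19.
The value is 0·(12/19) + (-7)·(7/19) = -49/19.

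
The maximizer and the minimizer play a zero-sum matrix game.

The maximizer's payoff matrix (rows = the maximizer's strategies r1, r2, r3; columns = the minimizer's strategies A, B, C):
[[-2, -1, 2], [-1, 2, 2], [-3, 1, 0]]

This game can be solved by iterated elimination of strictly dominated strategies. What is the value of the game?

-1

Column B is strictly dominated by A for the minimizer (-2<-1, -1<2, -3<1); eliminate B.
Column C is strictly dominated by A for the minimizer (-2<2, -1<2, -3<0); eliminate C.
Row r3 is strictly dominated by row r1 (-2>-3); eliminate r3.
Row r1 is strictly dominated by row r2 (-1>-2); eliminate r1.
Only (r2, A) remains, with payoff -1.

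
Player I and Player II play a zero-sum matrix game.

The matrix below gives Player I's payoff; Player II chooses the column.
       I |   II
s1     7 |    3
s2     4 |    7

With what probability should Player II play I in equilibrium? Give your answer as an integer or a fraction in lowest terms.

4/7

Row minima are 3 and 4, so Player I's maximin is 4; column maxima are 7 and 7, so Player II's minimax is 7. These differ, so the equilibrium is in mixed strategies.
Let Player II play I with probability q. Player I is indifferent when 7q + 3(1−q) = 4q + 7(1−q), giving q = 4/7.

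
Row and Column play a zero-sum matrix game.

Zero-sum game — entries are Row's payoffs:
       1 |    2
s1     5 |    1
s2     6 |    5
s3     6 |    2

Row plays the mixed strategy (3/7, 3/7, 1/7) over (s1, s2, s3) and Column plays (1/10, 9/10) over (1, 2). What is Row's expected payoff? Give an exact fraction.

Against (1/10, 9/10), each row's expected payoff is s1: 7/5; s2: 51/10; s3: 12/5.
Taking the (3/7, 3/7, 1/7)-weighted average: (3/7)·(7/5) + (3/7)·(51/10) + (1/7)·(12/5) = 219/70.

219/70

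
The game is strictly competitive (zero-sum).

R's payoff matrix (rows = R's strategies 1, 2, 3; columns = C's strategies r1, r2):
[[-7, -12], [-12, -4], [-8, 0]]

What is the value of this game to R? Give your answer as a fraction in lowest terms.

Row 2 is strictly dominated by row 3, so R never plays it.
The remaining 2×2 game on (1, 3) × (r1, r2) has no saddle point. Let R play 1 with probability p; indifference gives −7p − 8(1−p) = −12p, so p = 8/13.
Similarly C's optimal q on r1 is 12/13, and the value is -7·(12/13) + (-12)·(1/13) = -96/13.

-96/13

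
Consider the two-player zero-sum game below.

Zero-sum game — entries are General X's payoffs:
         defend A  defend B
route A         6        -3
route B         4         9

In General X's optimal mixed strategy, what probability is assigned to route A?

Row minima are -3 and 4, so General X's maximin is 4; column maxima are 6 and 9, so General Y's minimax is 6. These differ, so the equilibrium is in mixed strategies.
Let General X play route A with probability p. General Y is indifferent when 6p + 4(1−p) = −3p + 9(1−p), giving p = 5/14.

5/14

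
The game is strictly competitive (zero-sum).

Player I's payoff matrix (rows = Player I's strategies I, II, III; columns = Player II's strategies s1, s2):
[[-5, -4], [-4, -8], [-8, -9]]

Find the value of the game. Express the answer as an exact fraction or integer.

-24/5

Row III is strictly dominated by row I, so Player I never plays it.
The remaining 2×2 game on (I, II) × (s1, s2) has no saddle point. Let Player I play I with probability p; indifference gives −5p − 4(1−p) = −4p − 8(1−p), so p = 4/5.
Similarly Player II's optimal q on s1 is 4/5, and the value is -5·(4/5) + (-4)·(1/5) = -24/5.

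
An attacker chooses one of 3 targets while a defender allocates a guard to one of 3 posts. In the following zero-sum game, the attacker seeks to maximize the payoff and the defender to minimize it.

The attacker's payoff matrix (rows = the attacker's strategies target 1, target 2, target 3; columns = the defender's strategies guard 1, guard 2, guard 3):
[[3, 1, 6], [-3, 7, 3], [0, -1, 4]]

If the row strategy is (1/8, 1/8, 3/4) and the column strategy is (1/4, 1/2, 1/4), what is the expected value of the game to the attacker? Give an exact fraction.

Against (1/4, 1/2, 1/4), each row's expected payoff is target 1: 11/4; target 2: 7/2; target 3: 1/2.
Taking the (1/8, 1/8, 3/4)-weighted average: (1/8)·(11/4) + (1/8)·(7/2) + (3/4)·(1/2) = 37/32.

37/32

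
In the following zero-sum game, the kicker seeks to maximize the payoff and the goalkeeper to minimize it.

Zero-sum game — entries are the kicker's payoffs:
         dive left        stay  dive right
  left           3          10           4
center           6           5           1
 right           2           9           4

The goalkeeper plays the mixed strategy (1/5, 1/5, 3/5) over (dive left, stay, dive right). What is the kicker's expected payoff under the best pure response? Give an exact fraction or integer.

left: (3)·(1/5) + (10)·(1/5) + (4)·(3/5) = 5.
center: (6)·(1/5) + (5)·(1/5) + (1)·(3/5) = 14/5.
right: (2)·(1/5) + (9)·(1/5) + (4)·(3/5) = 23/5.
The best pure response is left with expected payoff 5.

5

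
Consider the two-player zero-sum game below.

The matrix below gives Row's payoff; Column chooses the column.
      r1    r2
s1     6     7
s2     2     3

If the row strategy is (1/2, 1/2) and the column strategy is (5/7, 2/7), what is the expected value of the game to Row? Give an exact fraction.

Against (5/7, 2/7), each row's expected payoff is s1: 44/7; s2: 16/7.
Taking the (1/2, 1/2)-weighted average: (1/2)·(44/7) + (1/2)·(16/7) = 30/7.

30/7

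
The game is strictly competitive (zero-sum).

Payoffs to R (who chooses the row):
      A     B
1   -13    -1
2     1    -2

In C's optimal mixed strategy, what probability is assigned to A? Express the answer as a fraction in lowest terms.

1/15

Row minima are -13 and -2, so R's maximin is -2; column maxima are 1 and -1, so C's minimax is -1. These differ, so the equilibrium is in mixed strategies.
Let C play A with probability q. R is indifferent when −13q − (1−q) = q − 2(1−q), giving q = 1/15.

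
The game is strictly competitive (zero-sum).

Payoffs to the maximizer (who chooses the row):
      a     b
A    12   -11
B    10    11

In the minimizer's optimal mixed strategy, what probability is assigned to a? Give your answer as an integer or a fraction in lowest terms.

11/12

Row minima are -11 and 10, so the maximizer's maximin is 10; column maxima are 12 and 11, so the minimizer's minimax is 11. These differ, so the equilibrium is in mixed strategies.
Let the minimizer play a with probability q. The maximizer is indifferent when 12q − 11(1−q) = 10q + 11(1−q), giving q = 11/12.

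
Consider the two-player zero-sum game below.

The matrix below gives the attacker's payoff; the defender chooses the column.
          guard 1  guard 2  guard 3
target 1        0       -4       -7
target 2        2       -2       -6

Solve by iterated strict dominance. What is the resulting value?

Row target 1 is strictly dominated by row target 2 (2>0, -2>-4, -6>-7); eliminate target 1.
Column guard 2 is strictly dominated by guard 3 for the defender (-6<-2); eliminate guard 2.
Column guard 1 is strictly dominated by guard 3 for the defender (-6<2); eliminate guard 1.
Only (target 2, guard 3) remains, with payoff -6.

-6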